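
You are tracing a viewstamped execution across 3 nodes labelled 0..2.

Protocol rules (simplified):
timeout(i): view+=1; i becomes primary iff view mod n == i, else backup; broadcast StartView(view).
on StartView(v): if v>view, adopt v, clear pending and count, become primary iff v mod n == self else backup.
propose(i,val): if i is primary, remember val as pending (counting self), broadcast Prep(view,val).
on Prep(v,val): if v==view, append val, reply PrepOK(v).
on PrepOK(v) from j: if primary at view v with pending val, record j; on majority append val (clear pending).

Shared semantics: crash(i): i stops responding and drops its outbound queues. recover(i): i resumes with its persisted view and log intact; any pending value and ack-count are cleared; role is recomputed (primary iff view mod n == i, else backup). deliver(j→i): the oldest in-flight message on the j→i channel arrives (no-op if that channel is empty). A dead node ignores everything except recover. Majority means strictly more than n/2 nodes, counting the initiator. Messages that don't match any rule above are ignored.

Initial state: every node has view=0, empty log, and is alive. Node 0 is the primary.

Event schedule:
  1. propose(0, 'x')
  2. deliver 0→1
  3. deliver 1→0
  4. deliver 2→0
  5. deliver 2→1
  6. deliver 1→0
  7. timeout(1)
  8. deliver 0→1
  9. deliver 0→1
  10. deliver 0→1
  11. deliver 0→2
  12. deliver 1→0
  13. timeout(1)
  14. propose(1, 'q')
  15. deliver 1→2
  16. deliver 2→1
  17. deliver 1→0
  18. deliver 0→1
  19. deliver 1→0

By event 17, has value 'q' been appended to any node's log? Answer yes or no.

no

step 1 propose(0,'x'): —
step 2 deliver 0→1: 1={back,v=0,log=x}
step 3 deliver 1→0: 0={prim,v=0,log=x}
step 4 deliver 2→0: —
step 5 deliver 2→1: —
step 6 deliver 1→0: —
step 7 timeout(1): 1={prim,v=1,log=x}
step 8 deliver 0→1: —
step 9 deliver 0→1: —
step 10 deliver 0→1: —
step 11 deliver 0→2: 2={back,v=0,log=x}
step 12 deliver 1→0: 0={back,v=1,log=x}
step 13 timeout(1): 1={back,v=2,log=x}
step 14 propose(1,'q'): —
step 15 deliver 1→2: 2={back,v=1,log=x}
step 16 deliver 2→1: —
step 17 deliver 1→0: 0={back,v=2,log=x}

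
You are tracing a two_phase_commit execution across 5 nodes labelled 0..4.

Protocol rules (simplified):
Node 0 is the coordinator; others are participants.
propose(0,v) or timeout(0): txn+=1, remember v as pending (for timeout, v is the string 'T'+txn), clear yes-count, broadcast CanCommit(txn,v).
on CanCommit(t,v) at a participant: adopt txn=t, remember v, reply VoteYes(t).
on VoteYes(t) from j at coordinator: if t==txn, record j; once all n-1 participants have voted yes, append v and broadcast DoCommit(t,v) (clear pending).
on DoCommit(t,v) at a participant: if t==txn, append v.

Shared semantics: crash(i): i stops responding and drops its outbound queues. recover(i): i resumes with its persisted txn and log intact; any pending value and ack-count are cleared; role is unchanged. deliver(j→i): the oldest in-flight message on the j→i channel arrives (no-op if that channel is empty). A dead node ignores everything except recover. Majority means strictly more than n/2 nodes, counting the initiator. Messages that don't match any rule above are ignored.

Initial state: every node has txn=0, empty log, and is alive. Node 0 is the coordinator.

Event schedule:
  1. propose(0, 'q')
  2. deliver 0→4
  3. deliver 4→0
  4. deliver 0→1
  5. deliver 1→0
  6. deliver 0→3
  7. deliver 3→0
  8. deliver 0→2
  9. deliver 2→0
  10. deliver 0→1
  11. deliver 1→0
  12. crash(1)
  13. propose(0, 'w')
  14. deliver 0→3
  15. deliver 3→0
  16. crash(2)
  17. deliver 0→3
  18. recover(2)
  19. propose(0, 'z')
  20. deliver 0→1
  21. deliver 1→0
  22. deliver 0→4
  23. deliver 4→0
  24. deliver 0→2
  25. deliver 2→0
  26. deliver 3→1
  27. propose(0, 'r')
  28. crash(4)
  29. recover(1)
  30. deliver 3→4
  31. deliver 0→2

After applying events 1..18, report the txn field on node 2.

1

[1] propose(0,'q') → N0(coor t1 [-])
[2] deliver 0→4 → N4(part t1 [-])
[3] deliver 4→0 → ∅
[4] deliver 0→1 → N1(part t1 [-])
[5] deliver 1→0 → ∅
[6] deliver 0→3 → N3(part t1 [-])
[7] deliver 3→0 → ∅
[8] deliver 0→2 → N2(part t1 [-])
[9] deliver 2→0 → N0(coor t1 [q])
[10] deliver 0→1 → N1(part t1 [q])
[11] deliver 1→0 → ∅
[12] crash(1) → N1(✗part t1 [q])
[13] propose(0,'w') → N0(coor t2 [q])
[14] deliver 0→3 → N3(part t1 [q])
[15] deliver 3→0 → ∅
[16] crash(2) → N2(✗part t1 [-])
[17] deliver 0→3 → N3(part t2 [q])
[18] recover(2) → N2(part t1 [-])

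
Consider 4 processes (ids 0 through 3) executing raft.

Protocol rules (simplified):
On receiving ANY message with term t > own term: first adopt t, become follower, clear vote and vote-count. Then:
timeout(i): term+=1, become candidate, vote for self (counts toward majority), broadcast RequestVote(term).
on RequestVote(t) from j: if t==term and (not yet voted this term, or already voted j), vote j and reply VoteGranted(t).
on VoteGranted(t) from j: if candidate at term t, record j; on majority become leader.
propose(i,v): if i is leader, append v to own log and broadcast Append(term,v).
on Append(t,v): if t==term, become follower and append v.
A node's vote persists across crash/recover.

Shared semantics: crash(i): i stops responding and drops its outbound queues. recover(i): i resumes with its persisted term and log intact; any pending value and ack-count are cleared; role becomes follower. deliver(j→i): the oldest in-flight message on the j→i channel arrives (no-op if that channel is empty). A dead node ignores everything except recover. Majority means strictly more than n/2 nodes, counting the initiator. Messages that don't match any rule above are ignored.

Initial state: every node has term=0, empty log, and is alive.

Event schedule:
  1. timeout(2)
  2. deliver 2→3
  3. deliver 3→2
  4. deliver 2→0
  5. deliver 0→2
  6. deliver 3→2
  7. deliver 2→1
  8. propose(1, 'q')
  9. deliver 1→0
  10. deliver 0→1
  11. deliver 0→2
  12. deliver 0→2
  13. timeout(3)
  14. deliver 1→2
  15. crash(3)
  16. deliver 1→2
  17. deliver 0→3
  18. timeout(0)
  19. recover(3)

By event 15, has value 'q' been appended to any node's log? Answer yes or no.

e1 timeout(2): 2[cand,t=1,-]
e2 deliver 2→3: 3[foll,t=1,-]
e3 deliver 3→2: ·
e4 deliver 2→0: 0[foll,t=1,-]
e5 deliver 0→2: 2[lead,t=1,-]
e6 deliver 3→2: ·
e7 deliver 2→1: 1[foll,t=1,-]
e8 propose(1,'q'): ·
e9 deliver 1→0: ·
e10 deliver 0→1: ·
e11 deliver 0→2: ·
e12 deliver 0→2: ·
e13 timeout(3): 3[cand,t=2,-]
e14 deliver 1→2: ·
e15 crash(3): 3[✗cand,t=2,-]

no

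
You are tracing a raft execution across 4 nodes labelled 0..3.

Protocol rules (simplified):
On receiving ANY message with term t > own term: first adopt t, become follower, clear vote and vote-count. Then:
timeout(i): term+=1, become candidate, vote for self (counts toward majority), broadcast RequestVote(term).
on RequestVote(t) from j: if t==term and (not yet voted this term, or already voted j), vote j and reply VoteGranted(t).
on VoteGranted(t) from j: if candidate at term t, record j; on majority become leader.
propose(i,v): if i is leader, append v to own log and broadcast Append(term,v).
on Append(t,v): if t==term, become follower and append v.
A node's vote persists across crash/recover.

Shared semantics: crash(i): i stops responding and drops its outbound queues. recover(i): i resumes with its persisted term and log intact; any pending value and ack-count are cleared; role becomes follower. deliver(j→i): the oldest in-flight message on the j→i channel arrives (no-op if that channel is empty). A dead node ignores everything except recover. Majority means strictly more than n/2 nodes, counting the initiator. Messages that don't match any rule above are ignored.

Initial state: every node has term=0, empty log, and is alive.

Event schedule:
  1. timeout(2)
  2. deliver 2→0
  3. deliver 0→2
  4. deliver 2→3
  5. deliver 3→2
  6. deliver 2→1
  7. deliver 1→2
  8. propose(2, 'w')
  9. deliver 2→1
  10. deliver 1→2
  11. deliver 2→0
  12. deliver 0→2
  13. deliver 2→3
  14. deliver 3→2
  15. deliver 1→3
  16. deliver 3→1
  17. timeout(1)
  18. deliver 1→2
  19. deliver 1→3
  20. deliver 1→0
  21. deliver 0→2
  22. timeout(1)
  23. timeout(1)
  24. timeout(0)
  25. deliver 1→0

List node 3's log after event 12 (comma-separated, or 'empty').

step 1 timeout(2): 2={cand,t=1,log=-}
step 2 deliver 2→0: 0={foll,t=1,log=-}
step 3 deliver 0→2: —
step 4 deliver 2→3: 3={foll,t=1,log=-}
step 5 deliver 3→2: 2={lead,t=1,log=-}
step 6 deliver 2→1: 1={foll,t=1,log=-}
step 7 deliver 1→2: —
step 8 propose(2,'w'): 2={lead,t=1,log=w}
step 9 deliver 2→1: 1={foll,t=1,log=w}
step 10 deliver 1→2: —
step 11 deliver 2→0: 0={foll,t=1,log=w}
step 12 deliver 0→2: —

empty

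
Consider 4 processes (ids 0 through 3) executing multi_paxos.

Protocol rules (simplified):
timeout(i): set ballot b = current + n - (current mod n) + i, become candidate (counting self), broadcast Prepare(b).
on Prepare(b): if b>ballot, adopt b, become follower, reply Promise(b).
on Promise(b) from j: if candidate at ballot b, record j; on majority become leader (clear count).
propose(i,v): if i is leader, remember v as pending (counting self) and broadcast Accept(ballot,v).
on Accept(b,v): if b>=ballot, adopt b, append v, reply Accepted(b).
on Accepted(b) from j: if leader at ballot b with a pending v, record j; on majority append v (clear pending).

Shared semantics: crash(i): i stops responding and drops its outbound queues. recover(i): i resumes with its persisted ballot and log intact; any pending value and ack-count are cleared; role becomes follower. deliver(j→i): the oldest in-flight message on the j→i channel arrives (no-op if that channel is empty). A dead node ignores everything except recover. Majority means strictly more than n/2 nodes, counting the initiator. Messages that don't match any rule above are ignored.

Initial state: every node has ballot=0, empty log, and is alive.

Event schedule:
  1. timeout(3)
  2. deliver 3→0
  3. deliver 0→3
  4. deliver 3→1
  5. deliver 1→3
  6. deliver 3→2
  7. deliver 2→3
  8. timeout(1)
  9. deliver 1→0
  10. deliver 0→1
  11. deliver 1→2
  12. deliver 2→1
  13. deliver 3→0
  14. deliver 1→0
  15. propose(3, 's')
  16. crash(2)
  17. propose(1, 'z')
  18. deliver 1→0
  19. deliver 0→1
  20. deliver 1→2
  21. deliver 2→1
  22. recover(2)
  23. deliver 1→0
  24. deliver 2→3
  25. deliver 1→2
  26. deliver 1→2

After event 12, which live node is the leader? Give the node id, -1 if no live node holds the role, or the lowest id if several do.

1

after 1 — timeout(3): n3:cand/b7/[-]
after 2 — deliver 3→0: n0:foll/b7/[-]
after 3 — deliver 0→3: ·
after 4 — deliver 3→1: n1:foll/b7/[-]
after 5 — deliver 1→3: n3:lead/b7/[-]
after 6 — deliver 3→2: n2:foll/b7/[-]
after 7 — deliver 2→3: ·
after 8 — timeout(1): n1:cand/b9/[-]
after 9 — deliver 1→0: n0:foll/b9/[-]
after 10 — deliver 0→1: ·
after 11 — deliver 1→2: n2:foll/b9/[-]
after 12 — deliver 2→1: n1:lead/b9/[-]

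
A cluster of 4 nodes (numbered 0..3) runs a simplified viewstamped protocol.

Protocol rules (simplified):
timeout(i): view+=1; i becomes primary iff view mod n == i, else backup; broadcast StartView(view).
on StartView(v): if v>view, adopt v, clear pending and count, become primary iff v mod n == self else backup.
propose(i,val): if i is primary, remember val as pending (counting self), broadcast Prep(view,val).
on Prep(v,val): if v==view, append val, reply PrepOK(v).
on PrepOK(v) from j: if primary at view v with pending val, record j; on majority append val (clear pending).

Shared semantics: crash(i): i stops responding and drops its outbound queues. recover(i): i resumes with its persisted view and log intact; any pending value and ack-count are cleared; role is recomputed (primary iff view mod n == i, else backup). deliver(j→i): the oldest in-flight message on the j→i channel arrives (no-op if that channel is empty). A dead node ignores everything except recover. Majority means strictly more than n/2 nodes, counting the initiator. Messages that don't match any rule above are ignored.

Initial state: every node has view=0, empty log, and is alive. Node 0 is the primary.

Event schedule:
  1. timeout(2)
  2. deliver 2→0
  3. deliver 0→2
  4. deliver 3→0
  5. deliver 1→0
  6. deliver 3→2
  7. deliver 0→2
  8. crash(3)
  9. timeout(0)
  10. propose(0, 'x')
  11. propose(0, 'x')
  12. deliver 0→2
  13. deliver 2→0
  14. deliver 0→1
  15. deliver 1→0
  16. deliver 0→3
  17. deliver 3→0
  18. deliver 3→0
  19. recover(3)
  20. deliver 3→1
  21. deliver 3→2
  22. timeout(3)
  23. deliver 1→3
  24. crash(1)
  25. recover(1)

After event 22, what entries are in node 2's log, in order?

empty

after 1 — timeout(2): n2:back/v1/[-]
after 2 — deliver 2→0: n0:back/v1/[-]
after 3 — deliver 0→2: ·
after 4 — deliver 3→0: ·
after 5 — deliver 1→0: ·
after 6 — deliver 3→2: ·
after 7 — deliver 0→2: ·
after 8 — crash(3): n3:✗back/v0/[-]
after 9 — timeout(0): n0:back/v2/[-]
after 10 — propose(0,'x'): ·
after 11 — propose(0,'x'): ·
after 12 — deliver 0→2: n2:prim/v2/[-]
after 13 — deliver 2→0: ·
after 14 — deliver 0→1: n1:back/v2/[-]
after 15 — deliver 1→0: ·
after 16 — deliver 0→3: ·
after 17 — deliver 3→0: ·
after 18 — deliver 3→0: ·
after 19 — recover(3): n3:back/v0/[-]
after 20 — deliver 3→1: ·
after 21 — deliver 3→2: ·
after 22 — timeout(3): n3:back/v1/[-]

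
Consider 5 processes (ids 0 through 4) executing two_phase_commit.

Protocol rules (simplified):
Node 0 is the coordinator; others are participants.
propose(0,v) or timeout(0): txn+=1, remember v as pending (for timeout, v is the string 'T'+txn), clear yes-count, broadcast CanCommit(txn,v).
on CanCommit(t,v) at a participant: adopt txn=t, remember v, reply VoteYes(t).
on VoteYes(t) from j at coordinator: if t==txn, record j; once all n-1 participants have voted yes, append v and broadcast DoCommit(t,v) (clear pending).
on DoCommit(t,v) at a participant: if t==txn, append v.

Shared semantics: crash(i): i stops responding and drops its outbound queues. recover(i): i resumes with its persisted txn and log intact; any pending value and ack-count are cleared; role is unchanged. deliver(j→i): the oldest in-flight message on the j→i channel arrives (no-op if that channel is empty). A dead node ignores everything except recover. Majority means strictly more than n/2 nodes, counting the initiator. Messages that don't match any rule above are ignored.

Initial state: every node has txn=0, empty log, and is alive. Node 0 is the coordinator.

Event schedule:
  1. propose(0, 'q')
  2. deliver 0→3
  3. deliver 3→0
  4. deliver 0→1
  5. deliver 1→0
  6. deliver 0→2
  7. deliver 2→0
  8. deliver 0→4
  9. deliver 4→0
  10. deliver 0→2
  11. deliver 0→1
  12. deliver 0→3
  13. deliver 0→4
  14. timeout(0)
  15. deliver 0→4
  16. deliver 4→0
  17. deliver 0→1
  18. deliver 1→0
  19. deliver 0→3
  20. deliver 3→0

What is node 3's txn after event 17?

1

step 1 propose(0,'q'): 0={coor,t=1,log=-}
step 2 deliver 0→3: 3={part,t=1,log=-}
step 3 deliver 3→0: —
step 4 deliver 0→1: 1={part,t=1,log=-}
step 5 deliver 1→0: —
step 6 deliver 0→2: 2={part,t=1,log=-}
step 7 deliver 2→0: —
step 8 deliver 0→4: 4={part,t=1,log=-}
step 9 deliver 4→0: 0={coor,t=1,log=q}
step 10 deliver 0→2: 2={part,t=1,log=q}
step 11 deliver 0→1: 1={part,t=1,log=q}
step 12 deliver 0→3: 3={part,t=1,log=q}
step 13 deliver 0→4: 4={part,t=1,log=q}
step 14 timeout(0): 0={coor,t=2,log=q}
step 15 deliver 0→4: 4={part,t=2,log=q}
step 16 deliver 4→0: —
step 17 deliver 0→1: 1={part,t=2,log=q}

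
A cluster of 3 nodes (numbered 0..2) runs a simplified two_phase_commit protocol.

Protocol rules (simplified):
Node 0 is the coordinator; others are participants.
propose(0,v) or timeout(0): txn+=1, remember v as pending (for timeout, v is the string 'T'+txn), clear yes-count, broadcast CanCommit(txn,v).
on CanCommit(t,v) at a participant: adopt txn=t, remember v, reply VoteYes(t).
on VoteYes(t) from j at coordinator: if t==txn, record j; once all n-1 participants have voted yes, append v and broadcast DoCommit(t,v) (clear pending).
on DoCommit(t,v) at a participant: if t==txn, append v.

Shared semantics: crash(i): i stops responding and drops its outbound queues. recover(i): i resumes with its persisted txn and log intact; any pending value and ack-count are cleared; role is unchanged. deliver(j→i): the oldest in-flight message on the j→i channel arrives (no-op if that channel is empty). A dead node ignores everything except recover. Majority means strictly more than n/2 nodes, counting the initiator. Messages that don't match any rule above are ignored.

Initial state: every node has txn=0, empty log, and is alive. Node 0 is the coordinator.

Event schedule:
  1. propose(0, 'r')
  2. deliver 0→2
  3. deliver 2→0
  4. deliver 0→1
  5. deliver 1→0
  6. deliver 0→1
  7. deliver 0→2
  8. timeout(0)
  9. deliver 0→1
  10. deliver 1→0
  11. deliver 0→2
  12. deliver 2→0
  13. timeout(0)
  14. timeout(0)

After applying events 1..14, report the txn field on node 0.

4

after 1 — propose(0,'r'): n0:coor/t1/[-]
after 2 — deliver 0→2: n2:part/t1/[-]
after 3 — deliver 2→0: ·
after 4 — deliver 0→1: n1:part/t1/[-]
after 5 — deliver 1→0: n0:coor/t1/[r]
after 6 — deliver 0→1: n1:part/t1/[r]
after 7 — deliver 0→2: n2:part/t1/[r]
after 8 — timeout(0): n0:coor/t2/[r]
after 9 — deliver 0→1: n1:part/t2/[r]
after 10 — deliver 1→0: ·
after 11 — deliver 0→2: n2:part/t2/[r]
after 12 — deliver 2→0: n0:coor/t2/[r,T2]
after 13 — timeout(0): n0:coor/t3/[r,T2]
after 14 — timeout(0): n0:coor/t4/[r,T2]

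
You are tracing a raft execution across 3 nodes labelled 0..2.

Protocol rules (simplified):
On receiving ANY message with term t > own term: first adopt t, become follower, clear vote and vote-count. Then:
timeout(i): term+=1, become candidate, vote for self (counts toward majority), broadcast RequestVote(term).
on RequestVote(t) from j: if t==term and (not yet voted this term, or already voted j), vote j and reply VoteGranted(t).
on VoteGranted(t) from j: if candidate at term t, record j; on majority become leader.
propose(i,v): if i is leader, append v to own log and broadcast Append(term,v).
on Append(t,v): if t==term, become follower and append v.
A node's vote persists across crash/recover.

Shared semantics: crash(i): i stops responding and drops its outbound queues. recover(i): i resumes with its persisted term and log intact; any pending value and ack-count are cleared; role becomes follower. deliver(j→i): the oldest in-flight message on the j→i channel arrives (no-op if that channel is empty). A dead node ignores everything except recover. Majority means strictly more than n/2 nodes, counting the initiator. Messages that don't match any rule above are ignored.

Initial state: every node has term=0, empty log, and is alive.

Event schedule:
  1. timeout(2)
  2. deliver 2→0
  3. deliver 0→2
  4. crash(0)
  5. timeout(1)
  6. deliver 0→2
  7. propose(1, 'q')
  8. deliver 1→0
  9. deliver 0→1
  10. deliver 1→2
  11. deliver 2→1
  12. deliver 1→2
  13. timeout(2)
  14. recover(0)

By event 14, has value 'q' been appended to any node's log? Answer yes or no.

1. timeout(2):  <2:cand t1 ->
2. deliver 2→0:  <0:foll t1 ->
3. deliver 0→2:  <2:lead t1 ->
4. crash(0):  <0:✗foll t1 ->
5. timeout(1):  <1:cand t1 ->
6. deliver 0→2:  nop
7. propose(1,'q'):  nop
8. deliver 1→0:  nop
9. deliver 0→1:  nop
10. deliver 1→2:  nop
11. deliver 2→1:  nop
12. deliver 1→2:  nop
13. timeout(2):  <2:cand t2 ->
14. recover(0):  <0:foll t1 ->

no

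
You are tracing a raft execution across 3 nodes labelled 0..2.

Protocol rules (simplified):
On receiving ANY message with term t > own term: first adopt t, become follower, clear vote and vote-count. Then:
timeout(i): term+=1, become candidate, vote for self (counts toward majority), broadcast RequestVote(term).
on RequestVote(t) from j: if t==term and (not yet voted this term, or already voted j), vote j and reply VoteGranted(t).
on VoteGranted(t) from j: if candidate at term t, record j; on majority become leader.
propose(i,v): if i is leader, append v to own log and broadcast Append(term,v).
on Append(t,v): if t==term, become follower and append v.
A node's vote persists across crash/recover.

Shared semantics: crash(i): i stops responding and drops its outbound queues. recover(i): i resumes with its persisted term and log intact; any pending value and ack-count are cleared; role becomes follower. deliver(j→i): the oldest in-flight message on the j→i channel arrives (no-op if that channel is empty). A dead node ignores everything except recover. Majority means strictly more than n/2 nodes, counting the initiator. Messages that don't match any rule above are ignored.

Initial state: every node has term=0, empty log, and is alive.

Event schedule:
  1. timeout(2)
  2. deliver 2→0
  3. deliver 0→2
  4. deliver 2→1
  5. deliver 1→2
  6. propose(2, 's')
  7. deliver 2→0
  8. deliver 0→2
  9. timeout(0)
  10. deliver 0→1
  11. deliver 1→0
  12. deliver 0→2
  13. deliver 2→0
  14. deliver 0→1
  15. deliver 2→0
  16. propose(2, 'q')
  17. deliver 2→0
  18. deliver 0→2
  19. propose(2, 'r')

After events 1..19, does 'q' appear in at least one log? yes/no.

step 1 timeout(2): 2={cand,t=1,log=-}
step 2 deliver 2→0: 0={foll,t=1,log=-}
step 3 deliver 0→2: 2={lead,t=1,log=-}
step 4 deliver 2→1: 1={foll,t=1,log=-}
step 5 deliver 1→2: —
step 6 propose(2,'s'): 2={lead,t=1,log=s}
step 7 deliver 2→0: 0={foll,t=1,log=s}
step 8 deliver 0→2: —
step 9 timeout(0): 0={cand,t=2,log=s}
step 10 deliver 0→1: 1={foll,t=2,log=-}
step 11 deliver 1→0: 0={lead,t=2,log=s}
step 12 deliver 0→2: 2={foll,t=2,log=s}
step 13 deliver 2→0: —
step 14 deliver 0→1: —
step 15 deliver 2→0: —
step 16 propose(2,'q'): —
step 17 deliver 2→0: —
step 18 deliver 0→2: —
step 19 propose(2,'r'): —

no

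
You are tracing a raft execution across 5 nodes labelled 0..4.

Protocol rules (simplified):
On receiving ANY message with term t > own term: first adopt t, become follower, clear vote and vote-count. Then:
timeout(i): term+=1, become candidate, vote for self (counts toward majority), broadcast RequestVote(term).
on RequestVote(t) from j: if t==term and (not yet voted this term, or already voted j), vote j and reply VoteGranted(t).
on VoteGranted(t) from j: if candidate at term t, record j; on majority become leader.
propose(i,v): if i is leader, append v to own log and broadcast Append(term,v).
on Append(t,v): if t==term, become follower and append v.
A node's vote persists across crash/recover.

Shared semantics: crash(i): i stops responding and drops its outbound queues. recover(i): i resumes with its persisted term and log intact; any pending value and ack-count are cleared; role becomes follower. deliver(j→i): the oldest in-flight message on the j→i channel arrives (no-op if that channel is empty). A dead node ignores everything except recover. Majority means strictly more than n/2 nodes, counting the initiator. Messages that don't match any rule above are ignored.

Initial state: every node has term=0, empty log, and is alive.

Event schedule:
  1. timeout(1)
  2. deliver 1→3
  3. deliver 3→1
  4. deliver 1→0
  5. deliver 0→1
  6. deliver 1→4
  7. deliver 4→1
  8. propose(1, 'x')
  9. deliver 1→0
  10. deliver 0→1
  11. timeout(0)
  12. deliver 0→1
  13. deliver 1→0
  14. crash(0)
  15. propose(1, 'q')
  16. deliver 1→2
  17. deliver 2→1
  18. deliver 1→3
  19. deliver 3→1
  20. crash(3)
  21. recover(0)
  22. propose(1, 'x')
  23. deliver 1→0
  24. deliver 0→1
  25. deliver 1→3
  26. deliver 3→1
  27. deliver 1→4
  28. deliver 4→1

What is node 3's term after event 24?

1

e1 timeout(1): 1[cand,t=1,-]
e2 deliver 1→3: 3[foll,t=1,-]
e3 deliver 3→1: ·
e4 deliver 1→0: 0[foll,t=1,-]
e5 deliver 0→1: 1[lead,t=1,-]
e6 deliver 1→4: 4[foll,t=1,-]
e7 deliver 4→1: ·
e8 propose(1,'x'): 1[lead,t=1,x]
e9 deliver 1→0: 0[foll,t=1,x]
e10 deliver 0→1: ·
e11 timeout(0): 0[cand,t=2,x]
e12 deliver 0→1: 1[foll,t=2,x]
e13 deliver 1→0: ·
e14 crash(0): 0[✗cand,t=2,x]
e15 propose(1,'q'): ·
e16 deliver 1→2: 2[foll,t=1,-]
e17 deliver 2→1: ·
e18 deliver 1→3: 3[foll,t=1,x]
e19 deliver 3→1: ·
e20 crash(3): 3[✗foll,t=1,x]
e21 recover(0): 0[foll,t=2,x]
e22 propose(1,'x'): ·
e23 deliver 1→0: ·
e24 deliver 0→1: ·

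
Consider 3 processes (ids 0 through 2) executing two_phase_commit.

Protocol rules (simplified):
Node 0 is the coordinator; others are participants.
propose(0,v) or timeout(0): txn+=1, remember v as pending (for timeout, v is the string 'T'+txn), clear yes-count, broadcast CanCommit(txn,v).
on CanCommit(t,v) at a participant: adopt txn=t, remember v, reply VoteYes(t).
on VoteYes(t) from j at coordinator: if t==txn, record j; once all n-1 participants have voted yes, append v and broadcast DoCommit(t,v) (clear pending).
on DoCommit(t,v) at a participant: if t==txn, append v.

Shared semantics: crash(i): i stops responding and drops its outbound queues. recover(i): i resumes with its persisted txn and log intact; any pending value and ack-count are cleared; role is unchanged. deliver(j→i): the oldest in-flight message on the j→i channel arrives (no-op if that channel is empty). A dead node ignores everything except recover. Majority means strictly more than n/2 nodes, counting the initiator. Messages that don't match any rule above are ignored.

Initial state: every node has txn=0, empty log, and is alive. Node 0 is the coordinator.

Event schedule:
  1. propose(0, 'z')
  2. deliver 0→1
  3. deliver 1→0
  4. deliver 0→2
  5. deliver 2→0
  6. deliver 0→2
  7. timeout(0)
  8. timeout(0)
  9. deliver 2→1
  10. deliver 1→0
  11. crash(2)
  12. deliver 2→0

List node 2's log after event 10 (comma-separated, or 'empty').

z

1. propose(0,'z'):  <0:coor t1 ->
2. deliver 0→1:  <1:part t1 ->
3. deliver 1→0:  nop
4. deliver 0→2:  <2:part t1 ->
5. deliver 2→0:  <0:coor t1 z>
6. deliver 0→2:  <2:part t1 z>
7. timeout(0):  <0:coor t2 z>
8. timeout(0):  <0:coor t3 z>
9. deliver 2→1:  nop
10. deliver 1→0:  nop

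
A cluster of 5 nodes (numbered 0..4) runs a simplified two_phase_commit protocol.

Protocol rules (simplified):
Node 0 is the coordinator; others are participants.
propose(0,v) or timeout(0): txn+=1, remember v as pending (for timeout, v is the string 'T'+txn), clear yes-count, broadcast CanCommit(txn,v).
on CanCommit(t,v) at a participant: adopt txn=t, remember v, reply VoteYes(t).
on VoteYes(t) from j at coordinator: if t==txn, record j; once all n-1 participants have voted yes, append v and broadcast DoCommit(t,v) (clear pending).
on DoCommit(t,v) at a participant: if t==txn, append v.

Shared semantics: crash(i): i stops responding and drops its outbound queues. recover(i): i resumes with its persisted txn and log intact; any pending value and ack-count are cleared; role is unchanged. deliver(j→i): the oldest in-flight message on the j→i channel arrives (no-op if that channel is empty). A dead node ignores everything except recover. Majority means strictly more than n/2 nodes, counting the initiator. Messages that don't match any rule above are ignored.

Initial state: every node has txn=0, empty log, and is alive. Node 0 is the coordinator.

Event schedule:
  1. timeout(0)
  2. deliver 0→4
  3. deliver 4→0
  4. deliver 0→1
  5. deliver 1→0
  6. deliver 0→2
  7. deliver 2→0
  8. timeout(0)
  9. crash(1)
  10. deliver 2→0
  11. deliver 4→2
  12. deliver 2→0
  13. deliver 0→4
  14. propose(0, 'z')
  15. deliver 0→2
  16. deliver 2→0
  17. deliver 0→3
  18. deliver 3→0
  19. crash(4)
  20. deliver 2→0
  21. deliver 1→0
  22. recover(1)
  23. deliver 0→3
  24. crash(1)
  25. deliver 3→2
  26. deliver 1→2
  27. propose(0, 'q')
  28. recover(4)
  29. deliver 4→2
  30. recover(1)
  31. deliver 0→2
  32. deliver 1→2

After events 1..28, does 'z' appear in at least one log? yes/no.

no

1. timeout(0):  <0:coor t1 ->
2. deliver 0→4:  <4:part t1 ->
3. deliver 4→0:  nop
4. deliver 0→1:  <1:part t1 ->
5. deliver 1→0:  nop
6. deliver 0→2:  <2:part t1 ->
7. deliver 2→0:  nop
8. timeout(0):  <0:coor t2 ->
9. crash(1):  <1:✗part t1 ->
10. deliver 2→0:  nop
11. deliver 4→2:  nop
12. deliver 2→0:  nop
13. deliver 0→4:  <4:part t2 ->
14. propose(0,'z'):  <0:coor t3 ->
15. deliver 0→2:  <2:part t2 ->
16. deliver 2→0:  nop
17. deliver 0→3:  <3:part t1 ->
18. deliver 3→0:  nop
19. crash(4):  <4:✗part t2 ->
20. deliver 2→0:  nop
21. deliver 1→0:  nop
22. recover(1):  <1:part t1 ->
23. deliver 0→3:  <3:part t2 ->
24. crash(1):  <1:✗part t1 ->
25. deliver 3→2:  nop
26. deliver 1→2:  nop
27. propose(0,'q'):  <0:coor t4 ->
28. recover(4):  <4:part t2 ->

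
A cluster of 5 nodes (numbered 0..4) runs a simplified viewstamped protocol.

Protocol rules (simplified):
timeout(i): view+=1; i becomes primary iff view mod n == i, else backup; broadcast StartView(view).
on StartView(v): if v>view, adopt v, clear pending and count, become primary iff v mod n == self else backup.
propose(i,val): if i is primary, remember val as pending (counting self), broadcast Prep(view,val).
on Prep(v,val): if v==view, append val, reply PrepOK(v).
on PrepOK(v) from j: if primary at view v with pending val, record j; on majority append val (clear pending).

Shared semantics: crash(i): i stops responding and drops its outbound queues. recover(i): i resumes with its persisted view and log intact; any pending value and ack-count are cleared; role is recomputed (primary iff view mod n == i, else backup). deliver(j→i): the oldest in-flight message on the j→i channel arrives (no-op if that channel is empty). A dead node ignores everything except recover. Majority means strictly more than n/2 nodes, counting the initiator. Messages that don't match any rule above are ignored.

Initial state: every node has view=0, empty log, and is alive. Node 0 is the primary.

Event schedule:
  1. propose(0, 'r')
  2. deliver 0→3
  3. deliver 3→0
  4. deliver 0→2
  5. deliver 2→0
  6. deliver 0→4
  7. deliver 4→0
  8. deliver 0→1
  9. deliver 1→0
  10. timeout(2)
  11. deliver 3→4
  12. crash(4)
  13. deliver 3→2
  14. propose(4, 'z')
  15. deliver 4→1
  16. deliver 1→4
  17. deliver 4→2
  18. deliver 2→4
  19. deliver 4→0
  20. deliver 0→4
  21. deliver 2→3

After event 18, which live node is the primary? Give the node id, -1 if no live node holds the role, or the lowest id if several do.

0

[1] propose(0,'r') → ∅
[2] deliver 0→3 → N3(back v0 [r])
[3] deliver 3→0 → ∅
[4] deliver 0→2 → N2(back v0 [r])
[5] deliver 2→0 → N0(prim v0 [r])
[6] deliver 0→4 → N4(back v0 [r])
[7] deliver 4→0 → ∅
[8] deliver 0→1 → N1(back v0 [r])
[9] deliver 1→0 → ∅
[10] timeout(2) → N2(back v1 [r])
[11] deliver 3→4 → ∅
[12] crash(4) → N4(✗back v0 [r])
[13] deliver 3→2 → ∅
[14] propose(4,'z') → ∅
[15] deliver 4→1 → ∅
[16] deliver 1→4 → ∅
[17] deliver 4→2 → ∅
[18] deliver 2→4 → ∅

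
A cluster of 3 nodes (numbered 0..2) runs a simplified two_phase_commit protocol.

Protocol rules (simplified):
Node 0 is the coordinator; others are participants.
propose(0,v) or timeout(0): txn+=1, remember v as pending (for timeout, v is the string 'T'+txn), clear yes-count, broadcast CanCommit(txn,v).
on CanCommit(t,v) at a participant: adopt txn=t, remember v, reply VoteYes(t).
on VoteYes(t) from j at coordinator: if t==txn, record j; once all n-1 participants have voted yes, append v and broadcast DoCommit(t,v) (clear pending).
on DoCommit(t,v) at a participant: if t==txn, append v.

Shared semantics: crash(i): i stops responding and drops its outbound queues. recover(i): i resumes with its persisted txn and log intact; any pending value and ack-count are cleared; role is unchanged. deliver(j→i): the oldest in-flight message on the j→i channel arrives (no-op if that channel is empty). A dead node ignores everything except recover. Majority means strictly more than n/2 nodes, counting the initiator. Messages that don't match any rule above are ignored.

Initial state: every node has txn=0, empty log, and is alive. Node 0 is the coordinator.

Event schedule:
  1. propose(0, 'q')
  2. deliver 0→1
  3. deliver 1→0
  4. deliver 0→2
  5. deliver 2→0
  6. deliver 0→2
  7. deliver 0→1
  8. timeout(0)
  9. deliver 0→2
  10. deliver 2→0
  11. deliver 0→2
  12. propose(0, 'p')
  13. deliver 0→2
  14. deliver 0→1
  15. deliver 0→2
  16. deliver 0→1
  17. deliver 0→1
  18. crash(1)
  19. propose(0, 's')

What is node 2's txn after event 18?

3

e1 propose(0,'q'): 0[coor,t=1,-]
e2 deliver 0→1: 1[part,t=1,-]
e3 deliver 1→0: ·
e4 deliver 0→2: 2[part,t=1,-]
e5 deliver 2→0: 0[coor,t=1,q]
e6 deliver 0→2: 2[part,t=1,q]
e7 deliver 0→1: 1[part,t=1,q]
e8 timeout(0): 0[coor,t=2,q]
e9 deliver 0→2: 2[part,t=2,q]
e10 deliver 2→0: ·
e11 deliver 0→2: ·
e12 propose(0,'p'): 0[coor,t=3,q]
e13 deliver 0→2: 2[part,t=3,q]
e14 deliver 0→1: 1[part,t=2,q]
e15 deliver 0→2: ·
e16 deliver 0→1: 1[part,t=3,q]
e17 deliver 0→1: ·
e18 crash(1): 1[✗part,t=3,q]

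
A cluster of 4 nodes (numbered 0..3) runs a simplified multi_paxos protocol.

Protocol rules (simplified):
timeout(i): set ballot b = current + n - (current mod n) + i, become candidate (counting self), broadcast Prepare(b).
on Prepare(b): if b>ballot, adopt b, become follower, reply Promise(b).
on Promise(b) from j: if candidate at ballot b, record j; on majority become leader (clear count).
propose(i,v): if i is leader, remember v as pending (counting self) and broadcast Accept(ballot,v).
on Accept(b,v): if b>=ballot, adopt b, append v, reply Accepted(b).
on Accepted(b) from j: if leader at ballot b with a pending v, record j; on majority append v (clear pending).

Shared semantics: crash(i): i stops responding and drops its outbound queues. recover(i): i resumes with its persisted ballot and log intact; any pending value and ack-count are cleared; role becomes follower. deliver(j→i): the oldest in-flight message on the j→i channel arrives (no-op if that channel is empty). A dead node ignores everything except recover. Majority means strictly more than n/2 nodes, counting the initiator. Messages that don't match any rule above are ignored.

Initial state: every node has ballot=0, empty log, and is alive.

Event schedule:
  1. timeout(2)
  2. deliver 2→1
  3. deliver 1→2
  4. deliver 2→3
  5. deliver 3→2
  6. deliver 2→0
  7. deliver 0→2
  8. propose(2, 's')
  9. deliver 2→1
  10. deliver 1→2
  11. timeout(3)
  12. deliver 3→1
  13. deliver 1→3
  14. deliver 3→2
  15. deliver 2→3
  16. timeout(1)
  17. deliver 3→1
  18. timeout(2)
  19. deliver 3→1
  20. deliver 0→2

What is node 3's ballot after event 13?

11

step 1 timeout(2): 2={cand,b=6,log=-}
step 2 deliver 2→1: 1={foll,b=6,log=-}
step 3 deliver 1→2: —
step 4 deliver 2→3: 3={foll,b=6,log=-}
step 5 deliver 3→2: 2={lead,b=6,log=-}
step 6 deliver 2→0: 0={foll,b=6,log=-}
step 7 deliver 0→2: —
step 8 propose(2,'s'): —
step 9 deliver 2→1: 1={foll,b=6,log=s}
step 10 deliver 1→2: —
step 11 timeout(3): 3={cand,b=11,log=-}
step 12 deliver 3→1: 1={foll,b=11,log=s}
step 13 deliver 1→3: —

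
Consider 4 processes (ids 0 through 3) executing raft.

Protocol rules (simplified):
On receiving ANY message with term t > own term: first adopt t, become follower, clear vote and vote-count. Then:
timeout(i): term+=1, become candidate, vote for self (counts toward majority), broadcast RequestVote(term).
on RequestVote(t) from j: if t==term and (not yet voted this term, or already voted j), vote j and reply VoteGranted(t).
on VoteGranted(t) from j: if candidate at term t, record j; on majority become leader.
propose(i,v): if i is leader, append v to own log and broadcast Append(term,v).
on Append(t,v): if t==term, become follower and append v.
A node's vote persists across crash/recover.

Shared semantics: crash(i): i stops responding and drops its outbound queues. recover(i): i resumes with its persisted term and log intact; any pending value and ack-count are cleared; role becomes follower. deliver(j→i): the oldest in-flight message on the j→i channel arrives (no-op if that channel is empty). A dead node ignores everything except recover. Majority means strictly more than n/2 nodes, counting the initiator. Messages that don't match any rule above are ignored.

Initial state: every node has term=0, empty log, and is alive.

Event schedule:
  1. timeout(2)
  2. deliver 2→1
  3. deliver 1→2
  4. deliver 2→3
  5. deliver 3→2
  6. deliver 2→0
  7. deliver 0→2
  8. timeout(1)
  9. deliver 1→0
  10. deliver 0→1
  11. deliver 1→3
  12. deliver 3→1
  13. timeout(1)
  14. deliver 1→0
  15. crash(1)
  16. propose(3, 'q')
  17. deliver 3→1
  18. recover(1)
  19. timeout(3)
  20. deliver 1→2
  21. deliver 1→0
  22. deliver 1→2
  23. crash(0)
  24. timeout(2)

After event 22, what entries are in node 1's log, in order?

[1] timeout(2) → N2(cand t1 [-])
[2] deliver 2→1 → N1(foll t1 [-])
[3] deliver 1→2 → ∅
[4] deliver 2→3 → N3(foll t1 [-])
[5] deliver 3→2 → N2(lead t1 [-])
[6] deliver 2→0 → N0(foll t1 [-])
[7] deliver 0→2 → ∅
[8] timeout(1) → N1(cand t2 [-])
[9] deliver 1→0 → N0(foll t2 [-])
[10] deliver 0→1 → ∅
[11] deliver 1→3 → N3(foll t2 [-])
[12] deliver 3→1 → N1(lead t2 [-])
[13] timeout(1) → N1(cand t3 [-])
[14] deliver 1→0 → N0(foll t3 [-])
[15] crash(1) → N1(✗cand t3 [-])
[16] propose(3,'q') → ∅
[17] deliver 3→1 → ∅
[18] recover(1) → N1(foll t3 [-])
[19] timeout(3) → N3(cand t3 [-])
[20] deliver 1→2 → ∅
[21] deliver 1→0 → ∅
[22] deliver 1→2 → ∅

empty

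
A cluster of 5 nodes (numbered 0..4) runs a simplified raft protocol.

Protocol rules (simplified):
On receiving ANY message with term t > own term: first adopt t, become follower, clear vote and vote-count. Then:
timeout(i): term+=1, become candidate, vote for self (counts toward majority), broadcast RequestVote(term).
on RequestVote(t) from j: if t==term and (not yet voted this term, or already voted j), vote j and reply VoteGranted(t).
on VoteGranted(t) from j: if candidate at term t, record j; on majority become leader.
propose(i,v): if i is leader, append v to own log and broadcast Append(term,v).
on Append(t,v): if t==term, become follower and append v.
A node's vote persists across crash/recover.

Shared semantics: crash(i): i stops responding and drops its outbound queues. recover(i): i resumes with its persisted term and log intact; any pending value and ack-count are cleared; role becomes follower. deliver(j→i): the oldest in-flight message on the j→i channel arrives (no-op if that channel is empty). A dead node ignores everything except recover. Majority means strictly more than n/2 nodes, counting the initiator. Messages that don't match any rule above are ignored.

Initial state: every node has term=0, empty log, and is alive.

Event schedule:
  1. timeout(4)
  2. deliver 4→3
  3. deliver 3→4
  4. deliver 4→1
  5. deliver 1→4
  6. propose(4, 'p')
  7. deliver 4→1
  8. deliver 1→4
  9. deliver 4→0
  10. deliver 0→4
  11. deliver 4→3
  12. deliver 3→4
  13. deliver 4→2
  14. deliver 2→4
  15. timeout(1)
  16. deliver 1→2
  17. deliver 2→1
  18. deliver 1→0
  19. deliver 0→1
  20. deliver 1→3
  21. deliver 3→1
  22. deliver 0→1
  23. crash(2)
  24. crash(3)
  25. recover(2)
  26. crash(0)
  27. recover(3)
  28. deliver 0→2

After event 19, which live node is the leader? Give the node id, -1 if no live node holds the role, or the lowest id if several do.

after 1 — timeout(4): n4:cand/t1/[-]
after 2 — deliver 4→3: n3:foll/t1/[-]
after 3 — deliver 3→4: ·
after 4 — deliver 4→1: n1:foll/t1/[-]
after 5 — deliver 1→4: n4:lead/t1/[-]
after 6 — propose(4,'p'): n4:lead/t1/[p]
after 7 — deliver 4→1: n1:foll/t1/[p]
after 8 — deliver 1→4: ·
after 9 — deliver 4→0: n0:foll/t1/[-]
after 10 — deliver 0→4: ·
after 11 — deliver 4→3: n3:foll/t1/[p]
after 12 — deliver 3→4: ·
after 13 — deliver 4→2: n2:foll/t1/[-]
after 14 — deliver 2→4: ·
after 15 — timeout(1): n1:cand/t2/[p]
after 16 — deliver 1→2: n2:foll/t2/[-]
after 17 — deliver 2→1: ·
after 18 — deliver 1→0: n0:foll/t2/[-]
after 19 — deliver 0→1: n1:lead/t2/[p]

1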